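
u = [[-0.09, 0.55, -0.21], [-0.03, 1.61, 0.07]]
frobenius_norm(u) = 1.72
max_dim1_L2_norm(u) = 1.61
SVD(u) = [[-0.32, -0.95], [-0.95, 0.32]] @ diag([1.7023263083026172, 0.2338485408566468]) @ [[0.03, -1.00, 0.00], [0.32, 0.01, 0.95]]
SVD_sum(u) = [[-0.02, 0.55, -0.0], [-0.05, 1.61, -0.00]] + [[-0.07, -0.0, -0.21], [0.02, 0.00, 0.07]]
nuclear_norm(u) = 1.94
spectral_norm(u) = 1.70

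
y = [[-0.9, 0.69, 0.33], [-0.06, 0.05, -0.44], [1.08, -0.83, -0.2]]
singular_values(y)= [1.81, 0.46, 0.0]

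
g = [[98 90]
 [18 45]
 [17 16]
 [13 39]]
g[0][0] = 98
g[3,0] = 13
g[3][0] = 13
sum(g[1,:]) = 63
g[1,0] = 18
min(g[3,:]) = 13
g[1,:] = [18, 45]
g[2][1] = 16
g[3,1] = 39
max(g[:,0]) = 98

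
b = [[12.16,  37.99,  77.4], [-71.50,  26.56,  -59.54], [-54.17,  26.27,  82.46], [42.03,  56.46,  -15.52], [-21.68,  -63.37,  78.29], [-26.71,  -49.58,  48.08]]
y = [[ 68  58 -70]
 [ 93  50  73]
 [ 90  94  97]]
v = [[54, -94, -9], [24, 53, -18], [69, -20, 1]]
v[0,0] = 54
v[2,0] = 69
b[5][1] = -49.58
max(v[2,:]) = 69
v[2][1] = -20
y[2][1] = 94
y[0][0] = 68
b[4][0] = -21.68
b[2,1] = 26.27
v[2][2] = 1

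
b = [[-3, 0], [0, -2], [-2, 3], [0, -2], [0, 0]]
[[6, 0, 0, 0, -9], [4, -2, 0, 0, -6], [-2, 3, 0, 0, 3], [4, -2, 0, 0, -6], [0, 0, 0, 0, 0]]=b @ [[-2, 0, 0, 0, 3], [-2, 1, 0, 0, 3]]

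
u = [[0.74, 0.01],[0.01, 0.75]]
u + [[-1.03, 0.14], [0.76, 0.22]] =[[-0.29, 0.15], [0.77, 0.97]]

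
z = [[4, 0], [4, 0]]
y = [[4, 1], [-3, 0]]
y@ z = [[20, 0], [-12, 0]]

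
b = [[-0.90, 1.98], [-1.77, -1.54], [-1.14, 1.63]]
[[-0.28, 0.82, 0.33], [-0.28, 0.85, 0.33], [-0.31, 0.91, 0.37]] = b @ [[0.20, -0.6, -0.24],[-0.05, 0.14, 0.06]]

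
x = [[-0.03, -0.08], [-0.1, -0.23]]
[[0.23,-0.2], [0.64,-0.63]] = x@[[1.64, 3.7], [-3.51, 1.13]]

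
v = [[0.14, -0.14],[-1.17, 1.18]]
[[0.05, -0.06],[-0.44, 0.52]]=v @ [[0.40, 0.02], [0.02, 0.46]]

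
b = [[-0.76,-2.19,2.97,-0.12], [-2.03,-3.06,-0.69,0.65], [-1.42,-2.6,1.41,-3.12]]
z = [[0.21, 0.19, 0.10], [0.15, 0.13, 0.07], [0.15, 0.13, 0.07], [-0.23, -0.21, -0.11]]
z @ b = [[-0.69, -1.30, 0.63, -0.21], [-0.48, -0.91, 0.45, -0.15], [-0.48, -0.91, 0.45, -0.15], [0.76, 1.43, -0.69, 0.23]]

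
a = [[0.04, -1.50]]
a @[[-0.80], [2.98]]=[[-4.50]]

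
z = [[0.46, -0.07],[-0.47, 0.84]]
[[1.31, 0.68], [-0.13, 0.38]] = z @ [[3.09,1.68], [1.58,1.39]]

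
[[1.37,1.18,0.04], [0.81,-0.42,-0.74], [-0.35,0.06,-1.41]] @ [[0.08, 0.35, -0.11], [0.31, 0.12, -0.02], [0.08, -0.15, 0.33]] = [[0.48, 0.62, -0.16], [-0.12, 0.34, -0.32], [-0.12, 0.10, -0.43]]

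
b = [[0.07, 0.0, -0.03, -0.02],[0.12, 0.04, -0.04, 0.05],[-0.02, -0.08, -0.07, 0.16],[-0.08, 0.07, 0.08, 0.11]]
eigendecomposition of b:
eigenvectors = [[-0.10, 0.37, 0.33, -0.28], [-0.22, -0.57, 0.85, -0.11], [-0.92, 0.73, -0.41, 0.55], [0.32, 0.10, 0.01, 0.78]]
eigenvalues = [-0.15, 0.0, 0.11, 0.18]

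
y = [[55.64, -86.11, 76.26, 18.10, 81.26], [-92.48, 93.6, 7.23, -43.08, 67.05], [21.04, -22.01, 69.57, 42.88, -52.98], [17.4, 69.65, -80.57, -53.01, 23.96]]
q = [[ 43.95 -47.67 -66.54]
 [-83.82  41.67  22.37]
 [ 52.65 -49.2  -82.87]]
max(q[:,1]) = 41.67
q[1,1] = 41.67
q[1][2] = 22.37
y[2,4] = -52.98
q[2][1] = -49.2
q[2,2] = -82.87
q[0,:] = [43.95, -47.67, -66.54]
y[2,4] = -52.98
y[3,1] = 69.65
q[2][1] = -49.2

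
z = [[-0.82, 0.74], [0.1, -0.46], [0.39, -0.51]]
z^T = [[-0.82,0.1,0.39], [0.74,-0.46,-0.51]]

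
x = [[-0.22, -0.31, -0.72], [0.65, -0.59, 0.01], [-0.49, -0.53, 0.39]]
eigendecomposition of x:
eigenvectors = [[-0.50+0.00j, (-0.04+0.6j), (-0.04-0.6j)], [(-0.23+0j), (0.7+0j), (0.7-0j)], [0.83+0.00j, (0.14+0.37j), (0.14-0.37j)]]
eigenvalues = [(0.83+0j), (-0.63+0.56j), (-0.63-0.56j)]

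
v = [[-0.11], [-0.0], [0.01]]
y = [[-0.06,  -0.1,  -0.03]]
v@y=[[0.01, 0.01, 0.0], [0.00, 0.0, 0.0], [-0.00, -0.0, -0.00]]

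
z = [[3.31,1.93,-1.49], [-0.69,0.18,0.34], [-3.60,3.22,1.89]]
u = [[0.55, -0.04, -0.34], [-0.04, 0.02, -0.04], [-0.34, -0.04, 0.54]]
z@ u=[[2.25, -0.03, -2.01], [-0.5, 0.02, 0.41], [-2.75, 0.13, 2.12]]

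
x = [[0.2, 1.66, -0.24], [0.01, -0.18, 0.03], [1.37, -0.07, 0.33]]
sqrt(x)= [[0.69-0.03j, 2.18-0.30j, -0.22+0.01j], [(-0.04+0.02j), (-0.27+0.22j), (0.04-0j)], [0.84+0.11j, (-3.26+1.21j), (0.79-0.03j)]]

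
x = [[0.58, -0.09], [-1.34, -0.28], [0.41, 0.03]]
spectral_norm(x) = 1.53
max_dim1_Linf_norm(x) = 1.34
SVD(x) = [[-0.37, -0.90],  [0.89, -0.41],  [-0.27, -0.16]] @ diag([1.532903594553907, 0.19418179575776895]) @ [[-0.99, -0.15], [-0.15, 0.99]]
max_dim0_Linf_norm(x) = 1.34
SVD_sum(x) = [[0.55, 0.08], [-1.35, -0.20], [0.41, 0.06]] + [[0.03,-0.17],  [0.01,-0.08],  [0.00,-0.03]]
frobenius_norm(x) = 1.55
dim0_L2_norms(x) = [1.52, 0.3]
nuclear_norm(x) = 1.73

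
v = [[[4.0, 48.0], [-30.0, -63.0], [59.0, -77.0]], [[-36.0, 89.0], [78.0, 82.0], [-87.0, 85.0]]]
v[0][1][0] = -30.0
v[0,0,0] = 4.0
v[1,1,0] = 78.0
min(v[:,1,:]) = -63.0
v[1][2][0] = -87.0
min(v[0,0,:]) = 4.0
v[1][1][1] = 82.0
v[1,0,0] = -36.0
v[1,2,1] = 85.0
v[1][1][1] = 82.0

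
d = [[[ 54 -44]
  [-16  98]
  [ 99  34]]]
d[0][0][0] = 54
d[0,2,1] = 34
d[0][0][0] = 54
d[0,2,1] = 34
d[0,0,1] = -44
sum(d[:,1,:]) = 82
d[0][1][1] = 98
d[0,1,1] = 98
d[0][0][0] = 54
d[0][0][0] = 54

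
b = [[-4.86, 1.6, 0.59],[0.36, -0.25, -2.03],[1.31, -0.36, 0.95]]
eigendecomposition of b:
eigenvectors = [[0.96, -0.31, -0.17], [-0.16, -0.95, -0.84], [-0.21, 0.06, 0.52]]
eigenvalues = [-5.25, -0.0, 1.09]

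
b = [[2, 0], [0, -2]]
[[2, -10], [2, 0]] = b @ [[1, -5], [-1, 0]]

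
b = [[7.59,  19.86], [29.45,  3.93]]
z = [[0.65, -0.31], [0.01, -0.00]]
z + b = [[8.24,19.55], [29.46,3.93]]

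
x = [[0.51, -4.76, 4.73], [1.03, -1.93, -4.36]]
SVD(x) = [[-0.92, 0.39], [0.39, 0.92]] @ diag([7.061031443178309, 4.384955525253048]) @ [[-0.01, 0.52, -0.86],[0.26, -0.83, -0.5]]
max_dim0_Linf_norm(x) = 4.76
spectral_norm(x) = 7.06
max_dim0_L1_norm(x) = 9.09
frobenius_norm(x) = 8.31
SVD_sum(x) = [[0.07,-3.36,5.58], [-0.03,1.41,-2.34]] + [[0.44, -1.40, -0.85], [1.06, -3.34, -2.02]]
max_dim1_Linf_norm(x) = 4.76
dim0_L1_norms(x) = [1.54, 6.69, 9.09]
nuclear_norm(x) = 11.45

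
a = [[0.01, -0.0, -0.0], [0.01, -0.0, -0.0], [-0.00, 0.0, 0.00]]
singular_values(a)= [0.01, 0.0, -0.0]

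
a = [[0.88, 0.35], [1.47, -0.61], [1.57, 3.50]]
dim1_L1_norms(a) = [1.23, 2.08, 5.07]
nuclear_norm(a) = 5.61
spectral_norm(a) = 3.90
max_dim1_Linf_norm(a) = 3.5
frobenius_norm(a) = 4.26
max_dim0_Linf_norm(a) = 3.5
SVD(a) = [[0.18, 0.37], [0.03, 0.93], [0.98, -0.09]] @ diag([3.8988155838379024, 1.7158196418105016]) @ [[0.45, 0.89], [0.89, -0.45]]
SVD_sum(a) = [[0.32,0.63], [0.05,0.1], [1.72,3.43]] + [[0.56,-0.28], [1.42,-0.71], [-0.15,0.07]]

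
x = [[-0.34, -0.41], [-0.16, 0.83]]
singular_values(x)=[0.93, 0.38]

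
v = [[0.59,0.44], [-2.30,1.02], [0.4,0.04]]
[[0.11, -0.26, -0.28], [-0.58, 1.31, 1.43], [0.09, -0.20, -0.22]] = v @ [[0.23, -0.52, -0.57], [-0.05, 0.11, 0.12]]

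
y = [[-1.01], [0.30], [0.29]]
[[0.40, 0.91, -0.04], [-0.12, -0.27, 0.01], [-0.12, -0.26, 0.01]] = y @ [[-0.40, -0.90, 0.04]]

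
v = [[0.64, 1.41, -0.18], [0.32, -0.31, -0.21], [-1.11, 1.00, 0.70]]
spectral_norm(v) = 1.83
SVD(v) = [[0.55, 0.84, 0.01], [-0.24, 0.15, 0.96], [0.8, -0.53, 0.28]] @ diag([1.8327404243503786, 1.4268282977881301, 0.0048523791094230205]) @ [[-0.34, 0.90, 0.28], [0.82, 0.43, -0.39], [-0.47, 0.10, -0.88]]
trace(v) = 1.03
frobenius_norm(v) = 2.32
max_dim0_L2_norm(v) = 1.76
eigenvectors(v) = [[-0.63, -0.52, 0.47], [-0.22, 0.23, -0.12], [0.75, -0.82, 0.87]]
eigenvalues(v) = [1.34, -0.28, -0.03]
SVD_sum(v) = [[-0.34, 0.9, 0.28], [0.15, -0.4, -0.12], [-0.50, 1.32, 0.41]] + [[0.98, 0.51, -0.46], [0.17, 0.09, -0.08], [-0.61, -0.32, 0.29]] + [[-0.00, 0.00, -0.0],  [-0.0, 0.00, -0.0],  [-0.0, 0.00, -0.00]]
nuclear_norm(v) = 3.26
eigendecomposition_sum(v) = [[0.76, 0.44, -0.36],[0.26, 0.15, -0.12],[-0.91, -0.52, 0.43]] + [[-0.13, 1.10, 0.21], [0.06, -0.49, -0.10], [-0.20, 1.75, 0.34]] + [[0.0,  -0.12,  -0.04], [-0.00,  0.03,  0.01], [0.00,  -0.23,  -0.06]]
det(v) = 0.01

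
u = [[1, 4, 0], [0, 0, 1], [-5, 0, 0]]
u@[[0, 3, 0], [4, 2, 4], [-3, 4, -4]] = [[16, 11, 16], [-3, 4, -4], [0, -15, 0]]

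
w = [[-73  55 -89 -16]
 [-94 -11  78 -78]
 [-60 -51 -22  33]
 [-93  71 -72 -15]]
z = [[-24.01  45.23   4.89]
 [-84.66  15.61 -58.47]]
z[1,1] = 15.61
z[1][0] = -84.66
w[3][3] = -15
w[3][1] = 71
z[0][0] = -24.01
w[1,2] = 78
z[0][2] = 4.89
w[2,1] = -51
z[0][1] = 45.23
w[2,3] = 33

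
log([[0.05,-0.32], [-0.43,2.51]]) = [[-5.22+3.07j, -0.78+0.39j],[(-1.05+0.53j), (0.81+0.07j)]]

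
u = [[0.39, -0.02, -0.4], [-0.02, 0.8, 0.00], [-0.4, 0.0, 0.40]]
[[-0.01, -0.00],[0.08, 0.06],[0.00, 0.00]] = u @ [[-0.09, -0.07],[0.10, 0.07],[-0.08, -0.06]]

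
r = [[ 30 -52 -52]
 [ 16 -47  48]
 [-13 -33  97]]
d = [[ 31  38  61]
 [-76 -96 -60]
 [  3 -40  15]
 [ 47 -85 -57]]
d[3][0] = 47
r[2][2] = 97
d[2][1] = -40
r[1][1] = -47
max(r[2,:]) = 97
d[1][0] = -76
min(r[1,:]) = -47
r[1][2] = 48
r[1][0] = 16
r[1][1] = -47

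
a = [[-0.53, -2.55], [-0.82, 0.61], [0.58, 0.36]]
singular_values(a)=[2.68, 1.05]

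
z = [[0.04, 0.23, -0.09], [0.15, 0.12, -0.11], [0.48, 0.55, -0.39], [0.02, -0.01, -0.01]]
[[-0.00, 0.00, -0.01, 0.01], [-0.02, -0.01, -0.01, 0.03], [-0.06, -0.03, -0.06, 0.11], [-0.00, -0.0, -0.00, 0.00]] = z @[[-0.09, -0.06, -0.13, 0.18],[0.06, 0.07, -0.09, 0.02],[0.14, 0.10, -0.14, -0.03]]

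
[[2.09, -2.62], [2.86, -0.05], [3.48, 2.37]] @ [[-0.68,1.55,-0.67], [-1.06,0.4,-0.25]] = [[1.36, 2.19, -0.75],[-1.89, 4.41, -1.9],[-4.88, 6.34, -2.92]]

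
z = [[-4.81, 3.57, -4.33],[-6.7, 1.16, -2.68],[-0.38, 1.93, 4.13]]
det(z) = 108.581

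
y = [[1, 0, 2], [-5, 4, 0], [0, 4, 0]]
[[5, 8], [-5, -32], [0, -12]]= y @ [[1, 4], [0, -3], [2, 2]]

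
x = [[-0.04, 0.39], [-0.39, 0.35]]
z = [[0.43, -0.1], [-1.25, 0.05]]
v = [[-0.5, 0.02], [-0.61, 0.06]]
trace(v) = -0.44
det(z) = -0.10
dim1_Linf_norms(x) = [0.39, 0.39]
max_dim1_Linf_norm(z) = 1.25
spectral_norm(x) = 0.61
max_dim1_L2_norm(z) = 1.25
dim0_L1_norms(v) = [1.11, 0.08]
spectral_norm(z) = 1.32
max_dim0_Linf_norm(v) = 0.61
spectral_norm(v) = 0.79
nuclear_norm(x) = 0.84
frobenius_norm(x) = 0.65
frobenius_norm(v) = 0.79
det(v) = -0.02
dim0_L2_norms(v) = [0.79, 0.06]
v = x @ z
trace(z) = 0.48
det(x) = 0.14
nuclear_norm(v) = 0.81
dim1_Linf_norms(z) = [0.43, 1.25]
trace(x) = 0.31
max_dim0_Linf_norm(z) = 1.25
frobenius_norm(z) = 1.33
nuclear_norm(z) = 1.40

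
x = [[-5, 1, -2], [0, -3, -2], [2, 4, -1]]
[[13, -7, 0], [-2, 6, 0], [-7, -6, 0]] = x @ [[-3, 1, 0], [0, -2, 0], [1, 0, 0]]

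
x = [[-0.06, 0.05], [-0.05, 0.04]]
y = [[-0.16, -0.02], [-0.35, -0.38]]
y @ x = [[0.01, -0.01], [0.04, -0.03]]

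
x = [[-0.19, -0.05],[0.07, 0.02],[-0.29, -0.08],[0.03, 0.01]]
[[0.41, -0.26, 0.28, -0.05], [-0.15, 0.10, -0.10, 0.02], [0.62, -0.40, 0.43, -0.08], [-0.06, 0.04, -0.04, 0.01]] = x @[[-2.11, 1.33, -1.49, 0.41], [-0.15, 0.14, 0.07, -0.50]]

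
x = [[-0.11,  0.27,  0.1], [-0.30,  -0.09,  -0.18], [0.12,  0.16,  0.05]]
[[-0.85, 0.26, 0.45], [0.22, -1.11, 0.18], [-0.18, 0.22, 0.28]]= x@ [[1.6,0.67,-0.04], [-1.31,-0.81,2.43], [-3.25,5.48,-2.14]]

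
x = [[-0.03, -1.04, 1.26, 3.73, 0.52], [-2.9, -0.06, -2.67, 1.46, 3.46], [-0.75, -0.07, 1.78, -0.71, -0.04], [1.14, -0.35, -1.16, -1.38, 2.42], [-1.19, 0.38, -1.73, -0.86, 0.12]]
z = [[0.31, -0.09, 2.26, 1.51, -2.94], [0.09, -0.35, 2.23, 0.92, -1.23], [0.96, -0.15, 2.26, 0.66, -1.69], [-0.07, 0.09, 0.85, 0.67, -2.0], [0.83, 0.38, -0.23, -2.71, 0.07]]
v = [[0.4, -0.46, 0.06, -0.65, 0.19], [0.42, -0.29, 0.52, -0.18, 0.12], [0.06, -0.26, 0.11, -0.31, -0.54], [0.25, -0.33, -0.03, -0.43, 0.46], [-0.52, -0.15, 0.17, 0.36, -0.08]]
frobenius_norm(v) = 1.71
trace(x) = 0.43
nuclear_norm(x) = 15.30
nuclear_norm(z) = 10.62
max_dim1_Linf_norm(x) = 3.73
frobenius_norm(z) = 6.81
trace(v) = -0.29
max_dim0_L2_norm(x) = 4.38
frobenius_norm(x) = 8.16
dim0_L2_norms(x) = [3.42, 1.16, 4.03, 4.38, 4.26]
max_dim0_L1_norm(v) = 1.93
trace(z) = 2.96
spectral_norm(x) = 5.85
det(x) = -31.63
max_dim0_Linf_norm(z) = 2.94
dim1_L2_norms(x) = [4.11, 5.44, 2.06, 3.24, 2.3]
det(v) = 0.00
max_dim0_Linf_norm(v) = 0.65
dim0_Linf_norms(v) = [0.52, 0.46, 0.52, 0.65, 0.54]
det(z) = 0.02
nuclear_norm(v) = 3.11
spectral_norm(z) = 6.09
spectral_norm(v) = 1.36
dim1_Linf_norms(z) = [2.94, 2.23, 2.26, 2.0, 2.71]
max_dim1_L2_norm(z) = 4.02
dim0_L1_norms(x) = [6.01, 1.9, 8.6, 8.14, 6.56]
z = v @ x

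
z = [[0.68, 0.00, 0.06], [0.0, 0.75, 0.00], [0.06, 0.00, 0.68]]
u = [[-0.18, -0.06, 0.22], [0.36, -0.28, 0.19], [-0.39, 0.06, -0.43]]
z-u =[[0.86, 0.06, -0.16],[-0.36, 1.03, -0.19],[0.45, -0.06, 1.11]]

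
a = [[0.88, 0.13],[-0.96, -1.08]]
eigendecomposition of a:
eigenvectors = [[0.89, -0.07],[-0.45, 1.00]]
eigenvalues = [0.81, -1.01]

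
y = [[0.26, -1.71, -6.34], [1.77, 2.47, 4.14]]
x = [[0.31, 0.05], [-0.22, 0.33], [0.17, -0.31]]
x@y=[[0.17, -0.41, -1.76], [0.53, 1.19, 2.76], [-0.5, -1.06, -2.36]]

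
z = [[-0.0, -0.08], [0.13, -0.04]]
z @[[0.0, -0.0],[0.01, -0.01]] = [[-0.0, 0.0], [-0.0, 0.00]]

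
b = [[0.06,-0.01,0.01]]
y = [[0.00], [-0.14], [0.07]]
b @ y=[[0.00]]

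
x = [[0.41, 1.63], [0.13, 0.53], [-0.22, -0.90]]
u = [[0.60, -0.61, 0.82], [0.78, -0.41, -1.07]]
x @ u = [[1.52, -0.92, -1.41], [0.49, -0.3, -0.46], [-0.83, 0.5, 0.78]]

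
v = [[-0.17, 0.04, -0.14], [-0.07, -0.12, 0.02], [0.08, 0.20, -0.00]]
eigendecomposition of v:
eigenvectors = [[0.74+0.00j, (0.74-0j), (-0.49+0j)], [0.05+0.41j, (0.05-0.41j), (0.33+0j)], [(-0.03-0.53j), (-0.03+0.53j), (0.81+0j)]]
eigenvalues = [(-0.16+0.12j), (-0.16-0.12j), (0.03+0j)]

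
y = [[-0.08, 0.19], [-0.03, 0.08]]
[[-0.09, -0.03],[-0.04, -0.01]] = y @ [[0.25,  0.08], [-0.39,  -0.12]]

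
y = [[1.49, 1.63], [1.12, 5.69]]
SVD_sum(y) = [[0.49,1.89], [1.46,5.60]] + [[1.00,  -0.26], [-0.34,  0.09]]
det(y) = 6.65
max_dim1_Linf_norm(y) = 5.69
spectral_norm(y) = 6.11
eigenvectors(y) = [[-0.97, -0.33], [0.24, -0.94]]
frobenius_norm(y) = 6.21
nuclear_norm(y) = 7.20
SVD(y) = [[0.32, 0.95], [0.95, -0.32]] @ diag([6.10914959171664, 1.0889404327273449]) @ [[0.25,0.97], [0.97,-0.25]]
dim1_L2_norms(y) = [2.21, 5.8]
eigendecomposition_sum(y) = [[1.01, -0.36], [-0.25, 0.09]] + [[0.48,1.99], [1.37,5.60]]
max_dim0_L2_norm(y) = 5.92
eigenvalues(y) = [1.09, 6.09]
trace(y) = 7.18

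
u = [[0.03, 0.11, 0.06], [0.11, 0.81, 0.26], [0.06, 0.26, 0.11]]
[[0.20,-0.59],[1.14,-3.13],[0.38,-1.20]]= u @ [[-4.30, -3.37],[0.52, -1.97],[4.57, -4.46]]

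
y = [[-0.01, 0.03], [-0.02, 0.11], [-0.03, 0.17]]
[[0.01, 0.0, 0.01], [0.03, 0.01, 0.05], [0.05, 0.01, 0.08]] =y@[[0.53, -0.35, 0.66], [0.4, 0.00, 0.58]]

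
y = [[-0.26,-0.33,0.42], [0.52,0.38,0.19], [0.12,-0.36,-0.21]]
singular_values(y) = [0.78, 0.51, 0.35]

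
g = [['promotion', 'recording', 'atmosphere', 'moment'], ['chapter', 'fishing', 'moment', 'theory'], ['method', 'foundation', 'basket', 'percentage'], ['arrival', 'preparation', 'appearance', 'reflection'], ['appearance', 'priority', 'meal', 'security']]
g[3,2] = 'appearance'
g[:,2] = ['atmosphere', 'moment', 'basket', 'appearance', 'meal']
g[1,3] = 'theory'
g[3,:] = ['arrival', 'preparation', 'appearance', 'reflection']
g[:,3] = ['moment', 'theory', 'percentage', 'reflection', 'security']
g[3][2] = 'appearance'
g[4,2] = 'meal'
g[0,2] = 'atmosphere'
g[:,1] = ['recording', 'fishing', 'foundation', 'preparation', 'priority']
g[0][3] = 'moment'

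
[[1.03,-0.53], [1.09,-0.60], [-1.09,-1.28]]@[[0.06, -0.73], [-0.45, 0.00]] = [[0.3, -0.75], [0.34, -0.8], [0.51, 0.8]]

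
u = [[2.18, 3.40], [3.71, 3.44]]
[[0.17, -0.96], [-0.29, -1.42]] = u @ [[-0.31, -0.3], [0.25, -0.09]]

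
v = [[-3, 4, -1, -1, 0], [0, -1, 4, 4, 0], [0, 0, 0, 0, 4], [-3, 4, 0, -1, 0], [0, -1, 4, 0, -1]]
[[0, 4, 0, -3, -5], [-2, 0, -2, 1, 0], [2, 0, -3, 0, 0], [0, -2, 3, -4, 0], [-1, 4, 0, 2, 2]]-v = [[3, 0, 1, -2, -5], [-2, 1, -6, -3, 0], [2, 0, -3, 0, -4], [3, -6, 3, -3, 0], [-1, 5, -4, 2, 3]]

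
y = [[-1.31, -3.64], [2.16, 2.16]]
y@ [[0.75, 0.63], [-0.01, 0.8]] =[[-0.95, -3.74], [1.60, 3.09]]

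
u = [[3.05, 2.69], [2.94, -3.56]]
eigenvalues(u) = [4.08, -4.59]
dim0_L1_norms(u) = [5.99, 6.25]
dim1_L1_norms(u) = [5.74, 6.5]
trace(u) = -0.51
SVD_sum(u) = [[-0.32, 0.48],[2.52, -3.84]] + [[3.37, 2.21], [0.42, 0.28]]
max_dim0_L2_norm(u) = 4.46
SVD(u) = [[-0.12, 0.99], [0.99, 0.12]] @ diag([4.6253313948504, 4.057352522003881]) @ [[0.55,-0.84], [0.84,0.55]]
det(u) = -18.77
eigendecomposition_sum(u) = [[3.60, 1.27], [1.38, 0.49]] + [[-0.55, 1.42],[1.56, -4.05]]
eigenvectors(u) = [[0.93, -0.33], [0.36, 0.94]]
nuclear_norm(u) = 8.68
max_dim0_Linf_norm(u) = 3.56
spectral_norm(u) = 4.63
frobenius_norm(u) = 6.15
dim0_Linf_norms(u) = [3.05, 3.56]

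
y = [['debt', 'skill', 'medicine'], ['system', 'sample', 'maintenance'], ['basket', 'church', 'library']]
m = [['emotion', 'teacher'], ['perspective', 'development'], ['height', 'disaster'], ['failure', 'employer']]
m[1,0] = 'perspective'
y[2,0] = 'basket'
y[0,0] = 'debt'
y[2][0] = 'basket'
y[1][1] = 'sample'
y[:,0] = ['debt', 'system', 'basket']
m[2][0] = 'height'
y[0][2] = 'medicine'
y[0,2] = 'medicine'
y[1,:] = ['system', 'sample', 'maintenance']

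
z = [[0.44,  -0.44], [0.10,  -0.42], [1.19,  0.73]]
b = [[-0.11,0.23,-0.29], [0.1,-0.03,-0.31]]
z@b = [[-0.09, 0.11, 0.01],  [-0.05, 0.04, 0.10],  [-0.06, 0.25, -0.57]]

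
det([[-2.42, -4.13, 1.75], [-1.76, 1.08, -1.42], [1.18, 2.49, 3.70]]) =-48.101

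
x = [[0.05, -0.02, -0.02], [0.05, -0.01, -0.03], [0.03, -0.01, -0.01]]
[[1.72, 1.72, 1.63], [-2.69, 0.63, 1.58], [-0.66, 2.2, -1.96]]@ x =[[0.22, -0.07, -0.1], [-0.06, 0.03, 0.02], [0.02, 0.01, -0.03]]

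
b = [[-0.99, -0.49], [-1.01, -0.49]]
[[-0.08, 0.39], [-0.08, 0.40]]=b @ [[-0.04, -0.26], [0.25, -0.28]]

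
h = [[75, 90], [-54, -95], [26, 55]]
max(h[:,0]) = 75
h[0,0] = 75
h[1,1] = -95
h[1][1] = -95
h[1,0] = -54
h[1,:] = [-54, -95]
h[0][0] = 75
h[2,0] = 26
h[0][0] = 75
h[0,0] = 75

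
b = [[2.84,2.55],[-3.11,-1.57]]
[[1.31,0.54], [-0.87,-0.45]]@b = [[2.04, 2.49], [-1.07, -1.51]]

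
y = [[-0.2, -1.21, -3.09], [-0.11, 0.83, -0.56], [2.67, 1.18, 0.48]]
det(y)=8.782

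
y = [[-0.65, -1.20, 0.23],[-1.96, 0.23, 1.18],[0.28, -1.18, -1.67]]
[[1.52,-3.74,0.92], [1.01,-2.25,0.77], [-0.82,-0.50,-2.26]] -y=[[2.17, -2.54, 0.69], [2.97, -2.48, -0.41], [-1.10, 0.68, -0.59]]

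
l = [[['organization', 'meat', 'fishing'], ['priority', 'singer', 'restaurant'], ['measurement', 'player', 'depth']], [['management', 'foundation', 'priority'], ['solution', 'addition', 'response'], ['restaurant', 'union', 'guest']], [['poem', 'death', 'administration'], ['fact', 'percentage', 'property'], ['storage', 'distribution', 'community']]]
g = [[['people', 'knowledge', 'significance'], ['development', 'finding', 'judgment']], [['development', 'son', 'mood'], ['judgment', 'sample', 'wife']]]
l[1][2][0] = 'restaurant'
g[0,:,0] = ['people', 'development']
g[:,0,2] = ['significance', 'mood']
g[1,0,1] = 'son'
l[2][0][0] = 'poem'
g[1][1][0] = 'judgment'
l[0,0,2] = 'fishing'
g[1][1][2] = 'wife'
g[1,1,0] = 'judgment'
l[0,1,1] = 'singer'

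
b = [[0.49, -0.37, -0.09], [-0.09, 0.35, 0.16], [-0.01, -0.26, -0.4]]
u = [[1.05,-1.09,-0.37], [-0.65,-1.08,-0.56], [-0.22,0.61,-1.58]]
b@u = [[0.77, -0.19, 0.17], [-0.36, -0.18, -0.42], [0.25, 0.05, 0.78]]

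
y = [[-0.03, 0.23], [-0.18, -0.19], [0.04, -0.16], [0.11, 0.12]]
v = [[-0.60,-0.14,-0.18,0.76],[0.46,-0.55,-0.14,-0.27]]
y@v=[[0.12, -0.12, -0.03, -0.08], [0.02, 0.13, 0.06, -0.09], [-0.10, 0.08, 0.02, 0.07], [-0.01, -0.08, -0.04, 0.05]]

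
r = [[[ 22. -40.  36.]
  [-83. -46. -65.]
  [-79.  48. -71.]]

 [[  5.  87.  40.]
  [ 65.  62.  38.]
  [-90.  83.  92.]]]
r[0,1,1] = -46.0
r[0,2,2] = -71.0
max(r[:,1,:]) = 65.0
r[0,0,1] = -40.0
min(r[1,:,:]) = -90.0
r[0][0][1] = -40.0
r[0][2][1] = 48.0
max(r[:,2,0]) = -79.0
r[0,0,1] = -40.0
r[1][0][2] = 40.0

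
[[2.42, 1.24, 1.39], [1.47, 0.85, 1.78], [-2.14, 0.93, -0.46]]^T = [[2.42,  1.47,  -2.14], [1.24,  0.85,  0.93], [1.39,  1.78,  -0.46]]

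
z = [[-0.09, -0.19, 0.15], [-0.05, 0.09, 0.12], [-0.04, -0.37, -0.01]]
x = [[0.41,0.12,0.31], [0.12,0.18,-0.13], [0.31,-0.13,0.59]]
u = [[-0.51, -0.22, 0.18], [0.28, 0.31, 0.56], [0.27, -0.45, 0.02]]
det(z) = 0.00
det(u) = -0.20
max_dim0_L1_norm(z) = 0.65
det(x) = 0.00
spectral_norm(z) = 0.43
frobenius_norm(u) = 1.05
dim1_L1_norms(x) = [0.84, 0.43, 1.03]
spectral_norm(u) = 0.74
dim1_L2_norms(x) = [0.53, 0.25, 0.68]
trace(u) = -0.18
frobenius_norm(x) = 0.90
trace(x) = 1.18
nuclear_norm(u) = 1.79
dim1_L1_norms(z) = [0.43, 0.26, 0.42]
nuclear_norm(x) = 1.18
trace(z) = -0.01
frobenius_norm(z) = 0.48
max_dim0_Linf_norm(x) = 0.59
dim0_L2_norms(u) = [0.64, 0.59, 0.59]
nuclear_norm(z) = 0.64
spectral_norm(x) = 0.82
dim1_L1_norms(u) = [0.91, 1.15, 0.74]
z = x @ u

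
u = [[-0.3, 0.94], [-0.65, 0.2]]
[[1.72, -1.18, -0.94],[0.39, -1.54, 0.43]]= u @[[-0.05, 2.19, -1.08],[1.81, -0.56, -1.35]]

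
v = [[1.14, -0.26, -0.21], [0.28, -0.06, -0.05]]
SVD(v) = [[-0.97,-0.24], [-0.24,0.97]] @ diag([1.2230228059636719, 0.003900781043074326]) @ [[-0.96, 0.22, 0.18], [0.27, 0.9, 0.34]]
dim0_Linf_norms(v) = [1.14, 0.26, 0.21]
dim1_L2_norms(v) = [1.19, 0.29]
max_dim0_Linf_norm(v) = 1.14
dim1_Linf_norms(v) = [1.14, 0.28]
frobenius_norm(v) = 1.22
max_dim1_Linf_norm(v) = 1.14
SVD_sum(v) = [[1.14, -0.26, -0.21], [0.28, -0.06, -0.05]] + [[-0.00,-0.0,-0.00], [0.00,0.0,0.0]]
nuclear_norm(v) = 1.23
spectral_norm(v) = 1.22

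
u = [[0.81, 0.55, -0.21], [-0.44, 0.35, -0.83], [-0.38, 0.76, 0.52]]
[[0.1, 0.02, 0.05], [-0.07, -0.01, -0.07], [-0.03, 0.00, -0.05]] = u @ [[0.12, 0.02, 0.09], [0.01, 0.01, -0.04], [0.02, -0.00, 0.02]]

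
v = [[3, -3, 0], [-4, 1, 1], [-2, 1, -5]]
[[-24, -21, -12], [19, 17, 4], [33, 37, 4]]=v@[[-5, -5, 0], [3, 2, 4], [-4, -5, 0]]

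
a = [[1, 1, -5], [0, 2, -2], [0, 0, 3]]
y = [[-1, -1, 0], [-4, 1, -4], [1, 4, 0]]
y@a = [[-1, -3, 7], [-4, -2, 6], [1, 9, -13]]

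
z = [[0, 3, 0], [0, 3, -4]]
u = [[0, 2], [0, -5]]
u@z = [[0, 6, -8], [0, -15, 20]]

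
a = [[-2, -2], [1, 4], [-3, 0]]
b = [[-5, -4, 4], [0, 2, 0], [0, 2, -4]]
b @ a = [[-6, -6], [2, 8], [14, 8]]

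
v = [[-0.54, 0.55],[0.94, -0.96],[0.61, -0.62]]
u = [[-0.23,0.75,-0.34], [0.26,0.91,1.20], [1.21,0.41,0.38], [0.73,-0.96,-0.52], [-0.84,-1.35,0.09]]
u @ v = [[0.62, -0.64], [1.45, -1.47], [-0.04, 0.04], [-1.61, 1.65], [-0.76, 0.78]]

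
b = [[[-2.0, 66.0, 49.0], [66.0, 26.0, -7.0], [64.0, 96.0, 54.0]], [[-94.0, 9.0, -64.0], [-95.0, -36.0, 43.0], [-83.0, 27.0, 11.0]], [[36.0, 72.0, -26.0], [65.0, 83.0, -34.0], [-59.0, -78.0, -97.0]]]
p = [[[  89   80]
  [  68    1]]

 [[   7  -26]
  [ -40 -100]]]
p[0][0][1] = 80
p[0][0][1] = 80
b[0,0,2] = 49.0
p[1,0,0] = 7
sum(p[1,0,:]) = -19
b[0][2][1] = 96.0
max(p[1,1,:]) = -40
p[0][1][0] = 68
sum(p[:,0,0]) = 96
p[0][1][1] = 1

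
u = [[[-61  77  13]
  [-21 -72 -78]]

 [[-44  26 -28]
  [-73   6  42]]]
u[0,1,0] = -21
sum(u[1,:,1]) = 32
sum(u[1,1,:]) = -25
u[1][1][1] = 6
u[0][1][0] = -21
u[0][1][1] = -72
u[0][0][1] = 77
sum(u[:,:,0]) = -199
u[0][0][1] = 77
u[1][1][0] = -73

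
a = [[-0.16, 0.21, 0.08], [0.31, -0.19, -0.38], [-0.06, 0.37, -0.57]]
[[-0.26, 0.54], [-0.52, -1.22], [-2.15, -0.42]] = a @ [[-0.3,-1.81], [-2.32,0.69], [2.29,1.38]]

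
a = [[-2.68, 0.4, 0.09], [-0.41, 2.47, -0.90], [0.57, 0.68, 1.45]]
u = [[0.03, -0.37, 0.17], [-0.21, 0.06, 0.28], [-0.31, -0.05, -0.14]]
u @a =[[0.17, -0.79, 0.58], [0.70, 0.25, 0.33], [0.77, -0.34, -0.19]]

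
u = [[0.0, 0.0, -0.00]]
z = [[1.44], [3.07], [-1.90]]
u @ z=[[0.00]]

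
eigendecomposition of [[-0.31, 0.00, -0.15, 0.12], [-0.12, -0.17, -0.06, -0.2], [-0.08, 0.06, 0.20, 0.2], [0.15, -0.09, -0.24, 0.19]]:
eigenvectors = [[(-0.16-0.1j), -0.16+0.10j, -0.85+0.00j, (0.24+0j)], [(0.32-0.2j), (0.32+0.2j), -0.50+0.00j, 0.96+0.00j], [-0.11+0.56j, -0.11-0.56j, (-0.11+0j), (-0.12+0j)], [(-0.7+0j), -0.70-0.00j, 0.11+0.00j, 0.05+0.00j]]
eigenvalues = [(0.23+0.19j), (0.23-0.19j), (-0.34+0j), (-0.2+0j)]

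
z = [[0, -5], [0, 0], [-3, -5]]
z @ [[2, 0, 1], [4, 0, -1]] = [[-20, 0, 5], [0, 0, 0], [-26, 0, 2]]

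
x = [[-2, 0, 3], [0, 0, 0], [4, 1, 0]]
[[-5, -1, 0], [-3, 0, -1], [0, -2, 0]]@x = [[10, 0, -15], [2, -1, -9], [0, 0, 0]]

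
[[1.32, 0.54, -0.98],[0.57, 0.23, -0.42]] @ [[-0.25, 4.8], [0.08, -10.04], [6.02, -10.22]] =[[-6.19, 10.93], [-2.65, 4.72]]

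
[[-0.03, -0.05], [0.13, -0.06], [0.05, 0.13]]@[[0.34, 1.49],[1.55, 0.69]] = [[-0.09, -0.08], [-0.05, 0.15], [0.22, 0.16]]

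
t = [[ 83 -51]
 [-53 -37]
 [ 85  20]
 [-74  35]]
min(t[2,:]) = 20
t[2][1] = 20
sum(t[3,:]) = -39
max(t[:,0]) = 85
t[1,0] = -53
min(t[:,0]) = -74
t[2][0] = 85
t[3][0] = -74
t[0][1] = -51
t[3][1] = 35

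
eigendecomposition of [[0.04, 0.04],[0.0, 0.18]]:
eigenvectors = [[1.00,0.27], [0.00,0.96]]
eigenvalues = [0.04, 0.18]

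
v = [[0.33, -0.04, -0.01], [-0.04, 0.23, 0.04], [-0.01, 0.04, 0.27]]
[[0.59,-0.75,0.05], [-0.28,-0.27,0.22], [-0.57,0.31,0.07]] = v@ [[1.64,-2.44,0.28], [-0.61,-1.81,0.99], [-1.95,1.31,0.13]]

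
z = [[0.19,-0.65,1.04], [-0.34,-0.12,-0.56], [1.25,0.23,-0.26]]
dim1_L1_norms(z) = [1.88, 1.02, 1.74]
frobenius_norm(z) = 1.91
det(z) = 0.62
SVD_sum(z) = [[-0.43, -0.47, 0.81],[0.10, 0.11, -0.19],[0.35, 0.38, -0.65]] + [[0.61, -0.06, 0.29],[-0.48, 0.05, -0.23],[0.89, -0.08, 0.43]] + [[0.02, -0.12, -0.06],[0.04, -0.28, -0.14],[0.01, -0.07, -0.03]]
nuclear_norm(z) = 3.01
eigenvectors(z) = [[0.74, -0.53, -0.24], [-0.39, 0.30, 0.74], [0.54, 0.79, 0.62]]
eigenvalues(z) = [1.29, -1.0, -0.48]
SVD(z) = [[-0.77, 0.51, 0.39], [0.18, -0.41, 0.89], [0.62, 0.75, 0.22]] @ diag([1.349150304877289, 1.3134499671325937, 0.3484862101847176]) @ [[0.42, 0.46, -0.78], [0.90, -0.08, 0.43], [0.13, -0.88, -0.45]]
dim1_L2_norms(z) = [1.24, 0.67, 1.3]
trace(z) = -0.19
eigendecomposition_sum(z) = [[0.74, -0.24, 0.58], [-0.39, 0.13, -0.31], [0.54, -0.18, 0.42]] + [[-0.65, -0.6, 0.46], [0.37, 0.34, -0.26], [0.98, 0.90, -0.69]] + [[0.1, 0.19, -0.00], [-0.32, -0.59, 0.01], [-0.27, -0.49, 0.01]]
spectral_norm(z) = 1.35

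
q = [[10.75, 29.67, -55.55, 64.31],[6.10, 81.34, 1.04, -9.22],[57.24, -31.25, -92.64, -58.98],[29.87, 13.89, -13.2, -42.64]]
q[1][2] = 1.04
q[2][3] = -58.98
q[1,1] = 81.34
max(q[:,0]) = 57.24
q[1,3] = -9.22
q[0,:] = [10.75, 29.67, -55.55, 64.31]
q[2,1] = -31.25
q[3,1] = 13.89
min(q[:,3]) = -58.98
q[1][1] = 81.34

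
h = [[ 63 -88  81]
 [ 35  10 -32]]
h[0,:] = [63, -88, 81]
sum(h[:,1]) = -78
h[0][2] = 81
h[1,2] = -32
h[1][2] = -32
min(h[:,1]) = -88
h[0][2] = 81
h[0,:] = [63, -88, 81]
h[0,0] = 63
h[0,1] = -88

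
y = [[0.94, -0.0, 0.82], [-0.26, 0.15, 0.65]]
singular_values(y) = [1.28, 0.66]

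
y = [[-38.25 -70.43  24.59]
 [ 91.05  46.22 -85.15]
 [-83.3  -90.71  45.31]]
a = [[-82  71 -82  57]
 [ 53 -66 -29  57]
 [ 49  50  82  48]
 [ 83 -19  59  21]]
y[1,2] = -85.15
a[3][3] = 21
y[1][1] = 46.22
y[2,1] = -90.71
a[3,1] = -19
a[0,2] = -82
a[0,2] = -82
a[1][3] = 57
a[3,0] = 83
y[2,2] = 45.31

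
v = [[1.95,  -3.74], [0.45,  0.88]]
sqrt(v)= [[1.49, -1.47], [0.18, 1.07]]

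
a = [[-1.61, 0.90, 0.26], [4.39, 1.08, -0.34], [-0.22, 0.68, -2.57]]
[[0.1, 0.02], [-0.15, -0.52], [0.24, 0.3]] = a @ [[-0.05, -0.1], [0.04, -0.12], [-0.08, -0.14]]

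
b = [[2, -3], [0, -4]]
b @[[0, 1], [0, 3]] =[[0, -7], [0, -12]]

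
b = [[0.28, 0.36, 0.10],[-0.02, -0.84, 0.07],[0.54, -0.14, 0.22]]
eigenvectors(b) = [[-0.47, 0.40, -0.32], [-0.04, -0.09, 0.90], [-0.88, -0.91, 0.29]]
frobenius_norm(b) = 1.14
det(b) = 0.01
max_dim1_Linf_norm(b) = 0.84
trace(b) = -0.34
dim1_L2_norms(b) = [0.47, 0.84, 0.6]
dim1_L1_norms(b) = [0.74, 0.93, 0.9]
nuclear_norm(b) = 1.60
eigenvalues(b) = [0.5, -0.03, -0.81]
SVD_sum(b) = [[0.03, 0.37, -0.02],[-0.06, -0.84, 0.05],[-0.01, -0.11, 0.01]] + [[0.26, -0.01, 0.11],  [0.04, -0.00, 0.02],  [0.54, -0.03, 0.22]] + [[-0.01, 0.0, 0.01], [-0.00, 0.00, 0.01], [0.0, -0.0, -0.01]]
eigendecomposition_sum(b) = [[0.28, 0.06, 0.11], [0.02, 0.01, 0.01], [0.52, 0.12, 0.22]] + [[-0.01, -0.01, 0.01],[0.00, 0.0, -0.0],[0.03, 0.02, -0.02]] + [[0.02, 0.3, -0.02],[-0.05, -0.85, 0.06],[-0.02, -0.27, 0.02]]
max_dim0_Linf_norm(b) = 0.84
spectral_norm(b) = 0.93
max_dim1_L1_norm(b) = 0.93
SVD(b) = [[0.40,0.43,-0.81], [-0.91,0.07,-0.41], [-0.12,0.90,0.42]] @ diag([0.9277082639110374, 0.653817141187649, 0.01950699772846862]) @ [[0.07, 1.0, -0.05], [0.93, -0.04, 0.38], [0.37, -0.08, -0.93]]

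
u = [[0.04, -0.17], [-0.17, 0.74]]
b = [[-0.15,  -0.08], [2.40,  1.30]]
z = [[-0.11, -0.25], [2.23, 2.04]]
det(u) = 0.00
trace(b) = 1.15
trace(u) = 0.78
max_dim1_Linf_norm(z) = 2.23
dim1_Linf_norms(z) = [0.25, 2.23]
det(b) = -0.00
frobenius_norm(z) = 3.03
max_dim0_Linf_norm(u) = 0.74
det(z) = 0.33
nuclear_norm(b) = 2.74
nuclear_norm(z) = 3.14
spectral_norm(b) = 2.73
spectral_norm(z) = 3.03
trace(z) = 1.93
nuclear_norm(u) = 0.78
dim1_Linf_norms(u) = [0.17, 0.74]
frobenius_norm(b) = 2.73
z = b + u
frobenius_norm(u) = 0.78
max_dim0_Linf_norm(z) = 2.23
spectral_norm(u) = 0.78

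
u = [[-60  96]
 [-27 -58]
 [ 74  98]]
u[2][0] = 74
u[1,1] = -58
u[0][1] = 96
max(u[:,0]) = 74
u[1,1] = -58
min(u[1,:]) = -58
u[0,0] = -60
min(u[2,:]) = 74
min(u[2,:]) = 74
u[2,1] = 98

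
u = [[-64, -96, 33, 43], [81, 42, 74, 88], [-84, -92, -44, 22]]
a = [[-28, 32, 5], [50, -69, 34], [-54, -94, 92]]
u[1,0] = 81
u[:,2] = [33, 74, -44]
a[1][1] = -69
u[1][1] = 42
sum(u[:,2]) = 63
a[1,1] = -69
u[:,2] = [33, 74, -44]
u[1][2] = 74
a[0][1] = 32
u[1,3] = 88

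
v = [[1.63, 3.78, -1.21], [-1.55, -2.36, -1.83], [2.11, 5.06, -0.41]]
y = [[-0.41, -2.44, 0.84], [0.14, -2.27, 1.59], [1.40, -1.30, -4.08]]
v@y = [[-1.83, -10.98, 12.32], [-2.26, 11.52, 2.41], [-0.73, -16.1, 11.49]]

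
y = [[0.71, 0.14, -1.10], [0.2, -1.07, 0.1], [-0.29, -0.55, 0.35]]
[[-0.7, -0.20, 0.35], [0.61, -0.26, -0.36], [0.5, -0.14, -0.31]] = y @ [[-0.08,0.38,0.25],[-0.54,0.36,0.37],[0.52,0.47,-0.11]]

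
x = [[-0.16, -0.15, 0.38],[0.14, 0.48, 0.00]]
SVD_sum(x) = [[-0.12, -0.28, 0.13], [0.17, 0.38, -0.18]] + [[-0.04, 0.13, 0.25], [-0.03, 0.10, 0.18]]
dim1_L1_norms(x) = [0.69, 0.62]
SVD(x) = [[-0.6, 0.80],  [0.8, 0.60]] @ diag([0.5656243563898062, 0.3500986824576999]) @ [[0.37, 0.84, -0.4], [-0.13, 0.47, 0.87]]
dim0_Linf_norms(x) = [0.16, 0.48, 0.38]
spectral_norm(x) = 0.57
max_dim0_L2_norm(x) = 0.5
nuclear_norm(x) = 0.92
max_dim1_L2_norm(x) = 0.5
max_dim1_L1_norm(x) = 0.69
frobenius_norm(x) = 0.67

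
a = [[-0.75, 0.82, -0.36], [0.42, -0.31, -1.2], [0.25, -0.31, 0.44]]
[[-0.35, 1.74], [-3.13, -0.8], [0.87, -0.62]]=a @ [[1.06, -1.79], [1.66, 0.45], [2.55, -0.08]]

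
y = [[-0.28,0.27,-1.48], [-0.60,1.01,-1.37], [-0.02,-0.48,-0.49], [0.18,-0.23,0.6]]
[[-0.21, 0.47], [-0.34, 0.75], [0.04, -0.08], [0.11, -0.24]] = y @ [[-0.01,0.01], [-0.19,0.42], [0.11,-0.24]]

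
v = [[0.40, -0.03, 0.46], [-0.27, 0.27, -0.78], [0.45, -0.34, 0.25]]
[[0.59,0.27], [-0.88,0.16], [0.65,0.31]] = v@[[0.61, 1.27], [-0.57, 0.41], [0.72, -0.50]]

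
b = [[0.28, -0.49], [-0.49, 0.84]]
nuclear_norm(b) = 1.13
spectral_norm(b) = 1.12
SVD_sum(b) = [[0.28, -0.49],  [-0.49, 0.84]] + [[-0.0, -0.0], [-0.0, -0.00]]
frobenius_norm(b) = 1.12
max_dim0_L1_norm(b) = 1.33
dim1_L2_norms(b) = [0.56, 0.97]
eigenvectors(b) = [[-0.86, 0.50], [-0.50, -0.86]]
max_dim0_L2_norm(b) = 0.97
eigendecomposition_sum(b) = [[-0.00, -0.00], [-0.0, -0.0]] + [[0.28, -0.49], [-0.49, 0.84]]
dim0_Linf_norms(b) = [0.49, 0.84]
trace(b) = 1.12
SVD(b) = [[-0.50, 0.86],[0.86, 0.5]] @ diag([1.1243580423808983, 0.004358042380898456]) @ [[-0.50,0.86],[-0.86,-0.5]]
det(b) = -0.00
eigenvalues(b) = [-0.0, 1.12]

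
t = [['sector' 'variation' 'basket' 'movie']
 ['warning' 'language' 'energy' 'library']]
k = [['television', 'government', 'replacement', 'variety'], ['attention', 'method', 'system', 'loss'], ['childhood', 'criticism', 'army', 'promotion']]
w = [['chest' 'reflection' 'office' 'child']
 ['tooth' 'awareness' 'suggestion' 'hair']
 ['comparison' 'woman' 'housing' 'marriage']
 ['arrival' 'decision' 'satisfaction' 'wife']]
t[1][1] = 'language'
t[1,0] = 'warning'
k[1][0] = 'attention'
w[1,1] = 'awareness'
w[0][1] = 'reflection'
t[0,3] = 'movie'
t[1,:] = ['warning', 'language', 'energy', 'library']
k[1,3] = 'loss'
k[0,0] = 'television'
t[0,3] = 'movie'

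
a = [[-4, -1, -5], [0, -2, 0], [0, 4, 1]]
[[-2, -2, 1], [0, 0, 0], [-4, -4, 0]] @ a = [[8, 10, 11], [0, 0, 0], [16, 12, 20]]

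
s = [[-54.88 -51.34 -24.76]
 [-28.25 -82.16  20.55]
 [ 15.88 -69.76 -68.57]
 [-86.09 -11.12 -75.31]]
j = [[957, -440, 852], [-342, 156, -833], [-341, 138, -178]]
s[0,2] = -24.76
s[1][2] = 20.55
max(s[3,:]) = -11.12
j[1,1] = 156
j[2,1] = 138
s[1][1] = -82.16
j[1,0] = -342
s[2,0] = 15.88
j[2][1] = 138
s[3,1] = -11.12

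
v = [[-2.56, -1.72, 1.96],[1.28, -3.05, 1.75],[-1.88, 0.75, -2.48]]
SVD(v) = [[0.44, -0.87, -0.24], [0.73, 0.19, 0.66], [-0.53, -0.46, 0.71]] @ diag([4.881890417475421, 3.3840305770118393, 1.5230833876090217]) @ [[0.16, -0.69, 0.71], [0.98, 0.17, -0.06], [0.07, -0.7, -0.71]]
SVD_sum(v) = [[0.35, -1.49, 1.52], [0.57, -2.45, 2.50], [-0.42, 1.77, -1.81]] + [[-2.88, -0.49, 0.19], [0.63, 0.11, -0.04], [-1.54, -0.26, 0.10]] + [[-0.03, 0.25, 0.25],[0.07, -0.71, -0.71],[0.08, -0.76, -0.77]]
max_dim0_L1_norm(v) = 6.19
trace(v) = -8.09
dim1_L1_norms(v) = [6.24, 6.08, 5.11]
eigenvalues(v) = [(-3.26+2.33j), (-3.26-2.33j), (-1.56+0j)]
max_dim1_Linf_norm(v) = 3.05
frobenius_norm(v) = 6.13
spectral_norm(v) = 4.88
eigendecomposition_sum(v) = [[-1.28+1.64j, -0.87-1.17j, (0.97+1.4j)], [(0.44+1.49j), -1.09+0.02j, (1.27+0.02j)], [-1.11-0.80j, 0.75-0.60j, -0.89+0.67j]] + [[-1.28-1.64j, (-0.87+1.17j), 0.97-1.40j],[(0.44-1.49j), -1.09-0.02j, 1.27-0.02j],[-1.11+0.80j, (0.75+0.6j), (-0.89-0.67j)]] + [[(-0.01+0j), (0.02-0j), (0.02-0j)],[0.40-0.00j, -0.86+0.00j, -0.80+0.00j],[(0.34-0j), (-0.75+0j), (-0.69+0j)]]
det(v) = -25.16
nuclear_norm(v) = 9.79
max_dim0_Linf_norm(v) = 3.05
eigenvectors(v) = [[(0.71+0j),(0.71-0j),(-0.02+0j)],[(0.31-0.43j),0.31+0.43j,(0.76+0j)],[(0.02+0.47j),0.02-0.47j,(0.65+0j)]]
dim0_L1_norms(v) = [5.72, 5.52, 6.19]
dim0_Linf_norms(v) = [2.56, 3.05, 2.48]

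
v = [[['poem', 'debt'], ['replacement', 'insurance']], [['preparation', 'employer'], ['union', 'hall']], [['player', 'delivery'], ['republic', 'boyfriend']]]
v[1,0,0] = 'preparation'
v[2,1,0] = 'republic'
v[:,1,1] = ['insurance', 'hall', 'boyfriend']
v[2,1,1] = 'boyfriend'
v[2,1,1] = 'boyfriend'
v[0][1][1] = 'insurance'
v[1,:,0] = ['preparation', 'union']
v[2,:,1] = ['delivery', 'boyfriend']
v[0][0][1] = 'debt'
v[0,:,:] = [['poem', 'debt'], ['replacement', 'insurance']]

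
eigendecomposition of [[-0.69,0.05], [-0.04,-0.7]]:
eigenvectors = [[0.75+0.00j,  (0.75-0j)], [-0.07+0.66j,  (-0.07-0.66j)]]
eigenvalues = [(-0.7+0.04j), (-0.7-0.04j)]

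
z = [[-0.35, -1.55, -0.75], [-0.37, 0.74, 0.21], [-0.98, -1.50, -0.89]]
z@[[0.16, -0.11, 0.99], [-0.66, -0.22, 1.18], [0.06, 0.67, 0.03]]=[[0.92, -0.12, -2.2], [-0.54, 0.02, 0.51], [0.78, -0.16, -2.77]]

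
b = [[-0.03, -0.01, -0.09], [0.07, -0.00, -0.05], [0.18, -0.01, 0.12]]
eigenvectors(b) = [[0.31-0.40j, (0.31+0.4j), (-0.16+0j)],[-0.09-0.56j, -0.09+0.56j, (-0.97+0j)],[-0.65+0.00j, -0.65-0.00j, 0.20+0.00j]]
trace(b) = 0.09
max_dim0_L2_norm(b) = 0.2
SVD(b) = [[-0.33, -0.56, 0.76], [0.12, -0.82, -0.56], [0.94, -0.10, 0.34]] @ diag([0.2312102269116005, 0.09910031442878202, 0.010998120366806686]) @ [[0.81,-0.03,0.59], [-0.59,0.07,0.81], [-0.06,-1.0,0.04]]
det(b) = 0.00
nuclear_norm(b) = 0.34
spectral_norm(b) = 0.23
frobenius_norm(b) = 0.25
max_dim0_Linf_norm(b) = 0.18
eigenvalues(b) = [(0.03+0.1j), (0.03-0.1j), (0.02+0j)]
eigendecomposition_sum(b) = [[(-0.01+0.07j), (-0.01-0.01j), (-0.04+0.02j)], [(0.05+0.07j), -0.01-0.00j, -0.02+0.05j], [(0.09-0.05j), (-0+0.01j), 0.06+0.03j]] + [[(-0.01-0.07j), (-0.01+0.01j), -0.04-0.02j], [(0.05-0.07j), -0.01+0.00j, -0.02-0.05j], [(0.09+0.05j), (-0-0.01j), 0.06-0.03j]] + [[-0.01-0.00j, 0j, (-0-0j)], [(-0.03-0j), 0.02+0.00j, -0.02-0.00j], [(0.01+0j), (-0.01-0j), 0j]]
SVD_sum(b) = [[-0.06,0.0,-0.05], [0.02,-0.0,0.02], [0.17,-0.01,0.13]] + [[0.03, -0.00, -0.04], [0.05, -0.01, -0.07], [0.01, -0.0, -0.01]] + [[-0.00, -0.01, 0.00], [0.0, 0.01, -0.00], [-0.0, -0.0, 0.0]]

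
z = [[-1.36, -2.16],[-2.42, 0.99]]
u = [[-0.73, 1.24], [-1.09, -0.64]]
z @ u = [[3.35, -0.3],[0.69, -3.63]]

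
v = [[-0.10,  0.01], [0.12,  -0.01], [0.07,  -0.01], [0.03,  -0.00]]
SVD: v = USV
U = [[-0.58,-0.08], [0.69,-0.33], [0.4,0.71], [0.17,-0.62]]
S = [0.17, 0.0]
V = [[1.0, -0.1],[-0.1, -1.0]]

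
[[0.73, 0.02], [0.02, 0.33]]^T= [[0.73, 0.02], [0.02, 0.33]]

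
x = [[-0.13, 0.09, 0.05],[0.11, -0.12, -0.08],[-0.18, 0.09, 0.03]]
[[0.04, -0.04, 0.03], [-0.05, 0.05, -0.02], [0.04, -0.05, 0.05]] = x @ [[-0.09, 0.15, -0.40],[0.19, -0.30, -0.18],[0.18, 0.03, -0.04]]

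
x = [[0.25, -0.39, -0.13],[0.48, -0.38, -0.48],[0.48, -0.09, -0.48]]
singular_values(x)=[1.09, 0.33, 0.05]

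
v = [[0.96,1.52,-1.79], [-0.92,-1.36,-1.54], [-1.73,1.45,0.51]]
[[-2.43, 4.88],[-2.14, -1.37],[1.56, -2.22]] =v @ [[-0.31, 1.77], [0.22, 0.93], [1.38, -0.99]]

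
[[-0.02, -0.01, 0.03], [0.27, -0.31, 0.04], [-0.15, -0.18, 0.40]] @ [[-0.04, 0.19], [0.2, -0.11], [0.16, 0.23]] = [[0.00, 0.00],[-0.07, 0.09],[0.03, 0.08]]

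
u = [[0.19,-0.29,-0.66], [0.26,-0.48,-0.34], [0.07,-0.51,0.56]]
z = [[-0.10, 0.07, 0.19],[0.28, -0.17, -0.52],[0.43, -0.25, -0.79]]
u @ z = [[-0.38, 0.23, 0.71], [-0.31, 0.18, 0.57], [0.09, -0.05, -0.16]]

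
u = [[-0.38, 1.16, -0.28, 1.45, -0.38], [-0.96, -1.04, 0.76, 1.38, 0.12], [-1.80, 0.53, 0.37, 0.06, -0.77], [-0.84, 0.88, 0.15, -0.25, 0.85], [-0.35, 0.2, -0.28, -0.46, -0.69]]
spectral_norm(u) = 2.66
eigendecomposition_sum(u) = [[-0.02+0.68j, (0.43-0j), (-0.05-0.26j), 0.73+0.04j, 0.23-0.31j], [-0.49+0.23j, (0.15+0.3j), 0.17-0.13j, 0.23+0.54j, 0.30+0.05j], [(-0.63+0.12j), 0.09+0.40j, (0.23-0.1j), (0.1+0.69j), (0.33+0.15j)], [-0.44+0.15j, 0.10+0.27j, 0.15-0.10j, (0.15+0.48j), (0.25+0.07j)], [(-0.03-0.22j), -0.14+0.02j, 0.03+0.08j, (-0.24+0.02j), (-0.06+0.11j)]] + [[-0.02-0.68j, (0.43+0j), (-0.05+0.26j), 0.73-0.04j, 0.23+0.31j], [-0.49-0.23j, 0.15-0.30j, (0.17+0.13j), (0.23-0.54j), 0.30-0.05j], [(-0.63-0.12j), 0.09-0.40j, 0.23+0.10j, (0.1-0.69j), 0.33-0.15j], [-0.44-0.15j, (0.1-0.27j), 0.15+0.10j, 0.15-0.48j, (0.25-0.07j)], [-0.03+0.22j, -0.14-0.02j, 0.03-0.08j, -0.24-0.02j, -0.06-0.11j]] + [[-0.02-0.00j,-0.04+0.00j,(0.07+0j),(-0.05+0j),-0.09+0.00j], [-0.02-0.00j,(-0.05+0j),0.09+0.00j,(-0.07+0j),(-0.12+0j)], [(-0.07-0j),(-0.14+0j),(0.27+0j),-0.20+0.00j,(-0.37+0j)], [0j,0.00-0.00j,-0.01-0.00j,0.01-0.00j,(0.01-0j)], [0.02+0.00j,(0.04-0j),(-0.08-0j),(0.06-0j),0.11-0.00j]] + [[-0.28-0.00j, -0.77+0.00j, (0.05-0j), (0.87+0j), (-1.03+0j)], [(-0.01-0j), (-0.02+0j), 0.00-0.00j, (0.03+0j), (-0.03+0j)], [(-0.4-0j), (-1.11+0j), (0.07-0j), 1.26+0.00j, (-1.49+0j)], [(0.05+0j), 0.15-0.00j, (-0.01+0j), (-0.17-0j), (0.2-0j)], [(-0.27-0j), (-0.73+0j), 0.05-0.00j, 0.83+0.00j, (-0.99+0j)]] + [[(-0.04+0j),(1.11-0j),-0.30+0.00j,(-0.84-0j),0.29+0.00j], [(0.05-0j),(-1.28+0j),0.34-0.00j,(0.96+0j),-0.33-0.00j], [(-0.06+0j),1.61-0.00j,-0.43+0.00j,(-1.21-0j),(0.42+0j)], [(-0.02+0j),(0.52-0j),(-0.14+0j),-0.39-0.00j,(0.14+0j)], [-0.05+0.00j,1.17-0.00j,(-0.31+0j),(-0.88-0j),(0.3+0j)]]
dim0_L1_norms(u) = [4.33, 3.81, 1.84, 3.6, 2.81]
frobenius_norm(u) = 3.97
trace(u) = -1.99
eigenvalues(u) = [(0.46+1.47j), (0.46-1.47j), (0.31+0j), (-1.38+0j), (-1.83+0j)]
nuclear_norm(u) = 7.85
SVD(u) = [[-0.50, -0.15, -0.85, -0.1, -0.05], [-0.5, 0.79, 0.16, 0.10, -0.29], [-0.66, -0.33, 0.45, -0.25, 0.43], [-0.23, -0.38, 0.13, 0.84, -0.29], [-0.06, -0.31, 0.19, -0.46, -0.80]] @ diag([2.6649029733183616, 2.0382122147706867, 1.6430759343414152, 1.3434194523214285, 0.15750796637314843]) @ [[0.78, -0.23, -0.19, -0.52, 0.18], [0.16, -0.77, 0.27, 0.54, 0.14], [-0.50, -0.46, 0.3, -0.67, -0.02], [-0.11, 0.22, 0.20, -0.01, 0.95], [0.32, 0.3, 0.87, -0.05, -0.21]]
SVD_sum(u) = [[-1.04, 0.31, 0.25, 0.69, -0.24],[-1.05, 0.31, 0.26, 0.69, -0.25],[-1.38, 0.41, 0.34, 0.91, -0.32],[-0.47, 0.14, 0.11, 0.31, -0.11],[-0.12, 0.04, 0.03, 0.08, -0.03]] + [[-0.05, 0.24, -0.08, -0.17, -0.04], [0.25, -1.24, 0.44, 0.86, 0.23], [-0.11, 0.52, -0.18, -0.36, -0.10], [-0.12, 0.60, -0.21, -0.42, -0.11], [-0.10, 0.49, -0.17, -0.34, -0.09]] + [[0.7, 0.64, -0.42, 0.93, 0.03], [-0.13, -0.12, 0.08, -0.18, -0.01], [-0.37, -0.34, 0.22, -0.50, -0.02], [-0.10, -0.1, 0.06, -0.14, -0.00], [-0.16, -0.15, 0.1, -0.21, -0.01]] + [[0.01, -0.03, -0.03, 0.0, -0.12],[-0.02, 0.03, 0.03, -0.0, 0.13],[0.04, -0.07, -0.07, 0.0, -0.32],[-0.13, 0.25, 0.22, -0.01, 1.07],[0.07, -0.14, -0.12, 0.00, -0.59]] + [[-0.00, -0.00, -0.01, 0.0, 0.0], [-0.01, -0.01, -0.04, 0.0, 0.01], [0.02, 0.02, 0.06, -0.0, -0.01], [-0.01, -0.01, -0.04, 0.0, 0.01], [-0.04, -0.04, -0.11, 0.01, 0.03]]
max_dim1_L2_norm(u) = 2.12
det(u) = 1.89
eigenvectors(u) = [[-0.57+0.00j,-0.57-0.00j,(0.22+0j),0.50+0.00j,(-0.42+0j)],[-0.20-0.40j,-0.20+0.40j,(0.29+0j),0.02+0.00j,0.48+0.00j],[(-0.11-0.53j),(-0.11+0.53j),(0.89+0j),(0.72+0j),(-0.6+0j)],[-0.14-0.36j,-0.14+0.36j,-0.02+0.00j,-0.09+0.00j,(-0.2+0j)],[0.18-0.03j,(0.18+0.03j),-0.26+0.00j,(0.47+0j),(-0.44+0j)]]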